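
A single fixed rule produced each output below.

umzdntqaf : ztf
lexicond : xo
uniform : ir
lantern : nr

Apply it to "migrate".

The rule is to keep one character in every 3, starting at position 3 (positions 3rd, 6th, 9th, ...).
For "migrate" the result is "gt".

gt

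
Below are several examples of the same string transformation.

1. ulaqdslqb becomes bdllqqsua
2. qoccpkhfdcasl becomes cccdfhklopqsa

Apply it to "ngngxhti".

Rule — sort the characters into alphabetical order, then move the first character to the end.
On "ngngxhti" that produces "ghinntxg".

ghinntxg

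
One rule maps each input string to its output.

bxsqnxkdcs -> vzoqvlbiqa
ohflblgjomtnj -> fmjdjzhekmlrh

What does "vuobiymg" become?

In each case the input is transformed by: swap each adjacent pair of characters (1↔2, 3↔4, ...), then shift every letter 2 places backward in the alphabet (wrapping around).
Applying both steps to "vuobiymg": "uvboyigm", then "stzmwgek".

stzmwgek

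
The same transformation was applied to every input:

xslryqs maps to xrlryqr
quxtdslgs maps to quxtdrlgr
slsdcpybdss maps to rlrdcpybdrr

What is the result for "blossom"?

blorrom

Rule — replace every "s" with "r".
"blossom" → "blorrom".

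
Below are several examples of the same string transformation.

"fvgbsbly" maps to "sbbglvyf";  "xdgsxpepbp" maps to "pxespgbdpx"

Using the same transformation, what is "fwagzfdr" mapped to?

Looking at the pairs, the operation is to take characters alternately from the front and the back (1st, last, 2nd, 2nd-last, ...), then reverse the string.
For "fwagzfdr" the result is "zgfadwrf".

zgfadwrf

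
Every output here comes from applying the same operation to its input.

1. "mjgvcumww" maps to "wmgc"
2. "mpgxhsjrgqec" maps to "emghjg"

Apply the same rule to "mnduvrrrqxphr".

The pattern: move the last 3 characters to the front (rotate right by 3), then keep every other character starting from the second (positions 2nd, 4th, 6th, ...).
For "mnduvrrrqxphr" the result is "hmdvrq".

hmdvrq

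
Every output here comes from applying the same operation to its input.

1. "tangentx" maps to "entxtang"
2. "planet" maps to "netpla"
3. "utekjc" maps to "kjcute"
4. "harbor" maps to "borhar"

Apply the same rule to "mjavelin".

elinmjav

What's happening: swap the front and back halves of the string.
On "mjavelin" that produces "elinmjav".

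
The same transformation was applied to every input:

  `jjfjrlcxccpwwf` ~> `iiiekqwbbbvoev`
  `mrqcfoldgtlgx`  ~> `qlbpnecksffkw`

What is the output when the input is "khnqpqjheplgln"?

Each output is the input with this applied: shift every letter 1 place backward in the alphabet (wrapping around), then swap each adjacent pair of characters (1↔2, 3↔4, ...).
Starting from "khnqpqjheplgln": after the first operation, "jgmpopigdokfkm"; after the second, "gjpmpogiodfkmk".

gjpmpogiodfkmk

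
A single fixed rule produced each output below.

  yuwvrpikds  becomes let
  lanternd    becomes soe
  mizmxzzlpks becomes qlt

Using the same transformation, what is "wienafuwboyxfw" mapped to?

ygx

In each case the input is transformed by: shift every letter 1 place forward in the alphabet (wrapping around), then keep only the last 3 characters.
Working it through for "wienafuwboyxfw": intermediate "xjfobgvxcpzygx", final "ygx".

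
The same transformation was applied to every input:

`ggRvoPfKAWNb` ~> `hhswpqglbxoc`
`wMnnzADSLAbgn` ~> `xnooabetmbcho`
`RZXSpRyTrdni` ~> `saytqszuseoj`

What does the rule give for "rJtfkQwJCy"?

Looking at the pairs, the operation is to shift every letter 1 place forward in the alphabet (wrapping around), then convert every letter to lowercase.
"rJtfkQwJCy" → "sKuglRxKDz" → "skuglrxkdz".

skuglrxkdz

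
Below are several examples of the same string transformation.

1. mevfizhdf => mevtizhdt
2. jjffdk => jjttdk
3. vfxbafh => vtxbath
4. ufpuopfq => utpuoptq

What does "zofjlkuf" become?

Each output is the input with this applied: replace every "f" with "t".
Doing the same to "zofjlkuf": "zotjlkut".

zotjlkut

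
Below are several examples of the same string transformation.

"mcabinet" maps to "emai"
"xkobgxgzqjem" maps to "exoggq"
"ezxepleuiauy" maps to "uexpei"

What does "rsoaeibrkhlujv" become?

jroebkl

The transformation: keep every other character starting from the first (positions 1st, 3rd, 5th, ...), then move the last character to the front.
On "rsoaeibrkhlujv": the first step gives "roebklj", and the second then gives "jroebkl".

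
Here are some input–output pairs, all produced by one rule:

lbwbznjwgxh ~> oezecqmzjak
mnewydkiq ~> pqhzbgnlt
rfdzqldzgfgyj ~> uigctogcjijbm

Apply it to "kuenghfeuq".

The pattern: shift every letter 3 places forward in the alphabet (wrapping around).
"kuenghfeuq" → "nxhqjkihxt".

nxhqjkihxt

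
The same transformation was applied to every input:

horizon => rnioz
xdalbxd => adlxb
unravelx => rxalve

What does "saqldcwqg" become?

qglqdwc

In each case the input is transformed by: delete the first 2 characters, then take characters alternately from the front and the back (1st, last, 2nd, 2nd-last, ...).
Starting from "saqldcwqg": after the first operation, "qldcwqg"; after the second, "qglqdwc".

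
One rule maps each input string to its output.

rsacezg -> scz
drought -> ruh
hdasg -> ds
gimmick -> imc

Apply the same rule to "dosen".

oe

Each output is the input with this applied: keep every other character starting from the second (positions 2nd, 4th, 6th, ...).
For "dosen" the result is "oe".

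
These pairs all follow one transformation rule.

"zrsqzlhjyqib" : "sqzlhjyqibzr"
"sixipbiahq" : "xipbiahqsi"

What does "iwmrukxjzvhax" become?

mrukxjzvhaxiw

Rule — move the first 2 characters to the end (rotate left by 2).
For "iwmrukxjzvhax" the result is "mrukxjzvhaxiw".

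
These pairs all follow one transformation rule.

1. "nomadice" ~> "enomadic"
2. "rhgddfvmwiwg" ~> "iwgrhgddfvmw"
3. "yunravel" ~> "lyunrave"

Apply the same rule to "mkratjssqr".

qrmkratjss

In each case the input is transformed by: move the first 3 characters to the end (rotate left by 3), then swap the front and back halves of the string.
"mkratjssqr" → "atjssqrmkr" → "qrmkratjss".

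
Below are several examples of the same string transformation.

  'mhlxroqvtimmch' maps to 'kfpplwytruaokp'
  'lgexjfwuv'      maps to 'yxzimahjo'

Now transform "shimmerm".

puhpplkv

Each output is the input with this applied: reverse the string, then shift every letter 3 places forward in the alphabet (wrapping around).
Working it through for "shimmerm": intermediate "mremmihs", final "puhpplkv".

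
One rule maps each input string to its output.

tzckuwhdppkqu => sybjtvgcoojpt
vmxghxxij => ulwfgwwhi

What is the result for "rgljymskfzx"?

What's happening: shift every letter 1 place backward in the alphabet (wrapping around).
On "rgljymskfzx" that produces "qfkixlrjeyw".

qfkixlrjeyw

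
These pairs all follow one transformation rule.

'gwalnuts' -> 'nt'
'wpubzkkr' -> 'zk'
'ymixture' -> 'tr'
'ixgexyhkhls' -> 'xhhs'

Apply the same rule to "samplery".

lr

What's happening: delete the first 3 characters, then keep every other character starting from the second (positions 2nd, 4th, 6th, ...).
Starting from "samplery": after the first operation, "plery"; after the second, "lr".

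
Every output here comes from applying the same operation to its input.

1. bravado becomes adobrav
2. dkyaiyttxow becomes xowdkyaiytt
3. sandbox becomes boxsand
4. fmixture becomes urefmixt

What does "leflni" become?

The transformation: move the last 3 characters to the front (rotate right by 3).
Doing the same to "leflni": "lnilef".

lnilef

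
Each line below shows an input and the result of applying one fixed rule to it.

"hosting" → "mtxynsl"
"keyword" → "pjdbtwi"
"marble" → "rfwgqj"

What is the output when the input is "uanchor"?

The transformation: shift every letter 5 places forward in the alphabet (wrapping around).
Applying that to "uanchor" gives "zfshmtw".

zfshmtw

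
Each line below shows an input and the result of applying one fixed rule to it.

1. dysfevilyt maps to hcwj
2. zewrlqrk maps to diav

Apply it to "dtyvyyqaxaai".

hxcz

The transformation: shift every letter 4 places forward in the alphabet (wrapping around), then keep only the first 4 characters.
"dtyvyyqaxaai" → "hxcz".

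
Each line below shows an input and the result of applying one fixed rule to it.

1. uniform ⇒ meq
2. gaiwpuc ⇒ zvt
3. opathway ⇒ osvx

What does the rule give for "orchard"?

The pattern: shift every letter 1 place backward in the alphabet (wrapping around), then keep every other character starting from the second (positions 2nd, 4th, 6th, ...).
Applying both steps to "orchard": "nqbgzqc", then "qgq".

qgq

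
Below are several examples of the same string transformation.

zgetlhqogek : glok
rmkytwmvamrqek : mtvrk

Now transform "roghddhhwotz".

odht

Rule — keep one character in every 3, starting at position 2 (positions 2nd, 5th, 8th, ...).
On "roghddhhwotz" that produces "odht".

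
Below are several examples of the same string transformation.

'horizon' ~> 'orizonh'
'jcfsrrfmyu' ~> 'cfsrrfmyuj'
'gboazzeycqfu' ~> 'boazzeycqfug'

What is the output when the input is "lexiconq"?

In each case the input is transformed by: move the first character to the end.
On "lexiconq" that produces "exiconql".

exiconql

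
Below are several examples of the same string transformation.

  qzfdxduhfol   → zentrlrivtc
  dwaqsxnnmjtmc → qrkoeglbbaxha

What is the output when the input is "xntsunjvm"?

albhgibxj

Rule — move the last character to the front, then shift every letter 12 places backward in the alphabet (wrapping around).
On "xntsunjvm": the first step gives "mxntsunjv", and the second then gives "albhgibxj".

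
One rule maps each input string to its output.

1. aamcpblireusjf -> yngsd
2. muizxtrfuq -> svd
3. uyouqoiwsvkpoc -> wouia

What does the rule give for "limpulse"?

gsc

Rule — shift every letter 2 places backward in the alphabet (wrapping around), then keep one character in every 3, starting at position 2 (positions 2nd, 5th, 8th, ...).
Applying both steps to "limpulse": "jgknsjqc", then "gsc".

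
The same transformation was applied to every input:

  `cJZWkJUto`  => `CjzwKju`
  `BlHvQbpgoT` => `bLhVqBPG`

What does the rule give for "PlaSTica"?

The rule is to flip the case of every letter, then delete the last 2 characters.
Starting from "PlaSTica": after the first operation, "pLAstICA"; after the second, "pLAstI".

pLAstI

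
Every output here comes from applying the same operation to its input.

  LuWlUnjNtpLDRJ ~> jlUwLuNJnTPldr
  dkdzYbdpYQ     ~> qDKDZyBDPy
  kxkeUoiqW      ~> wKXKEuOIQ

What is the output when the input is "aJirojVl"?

Each output is the input with this applied: flip the case of every letter, then move the last character to the front.
For "aJirojVl", step one produces "AjIROJvL"; step two turns that into "LAjIROJv".

LAjIROJv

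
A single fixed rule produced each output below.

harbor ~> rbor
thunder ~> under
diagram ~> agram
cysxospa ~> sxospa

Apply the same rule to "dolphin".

The transformation: delete the first 2 characters.
For "dolphin" the result is "lphin".

lphin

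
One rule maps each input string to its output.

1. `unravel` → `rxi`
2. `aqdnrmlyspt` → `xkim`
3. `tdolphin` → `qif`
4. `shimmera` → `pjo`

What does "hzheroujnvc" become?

Each output is the input with this applied: shift every letter 3 places backward in the alphabet (wrapping around), then keep one character in every 3, starting at position 1 (positions 1st, 4th, 7th, ...).
"hzheroujnvc" → "ewebolrgksz" → "ebrs".

ebrs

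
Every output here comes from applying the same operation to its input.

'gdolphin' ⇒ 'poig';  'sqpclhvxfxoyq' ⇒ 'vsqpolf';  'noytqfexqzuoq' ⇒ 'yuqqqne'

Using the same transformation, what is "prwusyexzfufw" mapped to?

The rule is to keep every other character starting from the first (positions 1st, 3rd, 5th, ...), then sort the characters into reverse alphabetical order.
Starting from "prwusyexzfufw": after the first operation, "pwsezuw"; after the second, "zwwuspe".
(Check on "gdolphin": → "gopi" → "poig" ✓)

zwwuspe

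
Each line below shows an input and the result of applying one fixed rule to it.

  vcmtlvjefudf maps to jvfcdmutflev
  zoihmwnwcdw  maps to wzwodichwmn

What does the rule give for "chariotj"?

icjhtaor

The transformation: take characters alternately from the front and the back (1st, last, 2nd, 2nd-last, ...), then move the last character to the front.
On "chariotj": the first step gives "cjhtaori", and the second then gives "icjhtaor".
(Check on "vcmtlvjefudf": → "vfcdmutflevj" → "jvfcdmutflev" ✓)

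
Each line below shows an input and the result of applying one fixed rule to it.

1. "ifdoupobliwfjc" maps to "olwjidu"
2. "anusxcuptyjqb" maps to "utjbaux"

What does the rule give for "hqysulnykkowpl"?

Looking at the pairs, the operation is to keep every other character starting from the first (positions 1st, 3rd, 5th, ...), then move the first 3 characters to the end (rotate left by 3).
Starting from "hqysulnykkowpl": after the first operation, "hyunkop"; after the second, "nkophyu".

nkophyu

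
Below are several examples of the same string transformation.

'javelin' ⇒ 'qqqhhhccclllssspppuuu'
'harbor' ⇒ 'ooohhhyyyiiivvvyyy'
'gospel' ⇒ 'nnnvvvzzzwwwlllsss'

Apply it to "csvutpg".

jjjzzzcccbbbaaawwwnnn

The transformation: repeat every character 3 times, then shift every letter 7 places forward in the alphabet (wrapping around).
Starting from "csvutpg": after the first operation, "cccsssvvvuuutttpppggg"; after the second, "jjjzzzcccbbbaaawwwnnn".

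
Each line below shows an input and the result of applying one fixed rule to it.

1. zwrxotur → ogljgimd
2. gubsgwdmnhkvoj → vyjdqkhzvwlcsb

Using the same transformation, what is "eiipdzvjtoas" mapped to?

What's happening: take characters alternately from the front and the back (1st, last, 2nd, 2nd-last, ...), then shift every letter 11 places backward in the alphabet (wrapping around).
On "eiipdzvjtoas": the first step gives "esiaioptdjzv", and the second then gives "thxpxdeisyok".
(Check on "gubsgwdmnhkvoj": → "gjuobvskghwndm" → "vyjdqkhzvwlcsb" ✓)

thxpxdeisyok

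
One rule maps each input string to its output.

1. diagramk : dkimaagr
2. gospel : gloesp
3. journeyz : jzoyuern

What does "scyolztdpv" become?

svcpydotlz

Looking at the pairs, the operation is to take characters alternately from the front and the back (1st, last, 2nd, 2nd-last, ...).
For "scyolztdpv" the result is "svcpydotlz".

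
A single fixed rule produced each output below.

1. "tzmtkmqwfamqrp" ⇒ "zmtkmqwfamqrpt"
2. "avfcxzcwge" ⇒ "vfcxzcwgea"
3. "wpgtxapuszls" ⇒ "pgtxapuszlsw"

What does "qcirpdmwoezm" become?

Each output is the input with this applied: move the first character to the end.
Applying that to "qcirpdmwoezm" gives "cirpdmwoezmq".

cirpdmwoezmq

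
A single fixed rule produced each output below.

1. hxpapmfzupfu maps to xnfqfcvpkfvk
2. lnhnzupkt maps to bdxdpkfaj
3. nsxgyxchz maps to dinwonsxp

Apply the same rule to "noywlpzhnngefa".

The pattern: shift every letter 10 places backward in the alphabet (wrapping around).
So "noywlpzhnngefa" becomes "deombfpxddwuvq".

deombfpxddwuvq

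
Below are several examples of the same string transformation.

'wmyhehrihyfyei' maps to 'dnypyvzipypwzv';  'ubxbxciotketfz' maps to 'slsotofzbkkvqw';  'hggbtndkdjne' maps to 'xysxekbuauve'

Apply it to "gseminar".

Each output is the input with this applied: swap each adjacent pair of characters (1↔2, 3↔4, ...), then shift every letter 9 places backward in the alphabet (wrapping around).
On "gseminar": the first step gives "sgmenira", and the second then gives "jxdvezir".

jxdvezir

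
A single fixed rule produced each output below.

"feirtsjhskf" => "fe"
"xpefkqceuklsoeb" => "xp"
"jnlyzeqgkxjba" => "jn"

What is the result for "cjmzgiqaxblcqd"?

What's happening: keep only the first 2 characters.
So "cjmzgiqaxblcqd" becomes "cj".

cj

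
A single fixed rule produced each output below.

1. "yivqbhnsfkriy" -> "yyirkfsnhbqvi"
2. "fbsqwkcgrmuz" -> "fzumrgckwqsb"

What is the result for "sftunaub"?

What's happening: move the first character to the end, then reverse the string.
Starting from "sftunaub": after the first operation, "ftunaubs"; after the second, "sbuanutf".

sbuanutf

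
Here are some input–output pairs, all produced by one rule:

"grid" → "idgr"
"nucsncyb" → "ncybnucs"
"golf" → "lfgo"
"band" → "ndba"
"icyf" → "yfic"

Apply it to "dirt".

Each output is the input with this applied: swap the front and back halves of the string.
Doing the same to "dirt": "rtdi".

rtdi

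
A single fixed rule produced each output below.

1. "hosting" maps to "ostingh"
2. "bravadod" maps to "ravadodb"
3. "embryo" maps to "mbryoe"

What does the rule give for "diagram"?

iagramd

The rule is to move the first character to the end.
Doing the same to "diagram": "iagramd".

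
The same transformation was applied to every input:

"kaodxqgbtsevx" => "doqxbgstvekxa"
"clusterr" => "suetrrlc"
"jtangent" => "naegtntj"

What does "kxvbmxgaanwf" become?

The pattern: move the first 2 characters to the end (rotate left by 2), then swap each adjacent pair of characters (1↔2, 3↔4, ...).
For "kxvbmxgaanwf", step one produces "vbmxgaanwfkx"; step two turns that into "bvxmagnafwxk".
(Check on "jtangent": → "angentjt" → "naegtntj" ✓)

bvxmagnafwxk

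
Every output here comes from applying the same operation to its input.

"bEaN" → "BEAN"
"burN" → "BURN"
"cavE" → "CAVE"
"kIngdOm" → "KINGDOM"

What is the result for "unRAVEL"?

UNRAVEL

The pattern: convert every letter to uppercase.
So "unRAVEL" becomes "UNRAVEL".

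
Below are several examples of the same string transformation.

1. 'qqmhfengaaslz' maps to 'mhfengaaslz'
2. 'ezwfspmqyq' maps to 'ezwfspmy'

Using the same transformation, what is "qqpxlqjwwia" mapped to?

pxljwwia

Rule — remove every "q".
On "qqpxlqjwwia" that produces "pxljwwia".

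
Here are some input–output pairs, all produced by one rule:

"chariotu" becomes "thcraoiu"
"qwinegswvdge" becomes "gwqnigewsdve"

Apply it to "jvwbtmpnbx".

bvjbwmtnpx

Rule — swap each adjacent pair of characters (1↔2, 3↔4, ...), then move the last character to the front.
Applying both steps to "jvwbtmpnbx": "vjbwmtnpxb", then "bvjbwmtnpx".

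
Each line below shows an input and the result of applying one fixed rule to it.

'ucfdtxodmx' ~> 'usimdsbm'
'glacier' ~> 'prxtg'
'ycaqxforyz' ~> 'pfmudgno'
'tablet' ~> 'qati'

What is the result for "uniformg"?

xudgbv

The rule is to shift every letter 11 places backward in the alphabet (wrapping around), then delete the first 2 characters.
"uniformg" → "jcxudgbv" → "xudgbv".
(Check on "ycaqxforyz": → "nrpfmudgno" → "pfmudgno" ✓)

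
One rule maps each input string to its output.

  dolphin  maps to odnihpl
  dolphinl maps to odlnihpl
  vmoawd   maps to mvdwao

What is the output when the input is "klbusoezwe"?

In each case the input is transformed by: move the first 2 characters to the end (rotate left by 2), then reverse the string.
Applying both steps to "klbusoezwe": "busoezwekl", then "lkewzeosub".

lkewzeosub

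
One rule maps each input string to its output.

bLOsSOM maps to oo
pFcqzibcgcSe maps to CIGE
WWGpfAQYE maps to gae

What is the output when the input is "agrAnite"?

RI

The transformation: flip the case of every letter, then keep one character in every 3, starting at position 3 (positions 3rd, 6th, 9th, ...).
Starting from "agrAnite": after the first operation, "AGRaNITE"; after the second, "RI".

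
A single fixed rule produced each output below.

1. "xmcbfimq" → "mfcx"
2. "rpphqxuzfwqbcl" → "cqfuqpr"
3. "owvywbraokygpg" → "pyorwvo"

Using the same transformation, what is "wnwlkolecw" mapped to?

The pattern: keep every other character starting from the first (positions 1st, 3rd, 5th, ...), then reverse the string.
For "wnwlkolecw", step one produces "wwklc"; step two turns that into "clkww".

clkww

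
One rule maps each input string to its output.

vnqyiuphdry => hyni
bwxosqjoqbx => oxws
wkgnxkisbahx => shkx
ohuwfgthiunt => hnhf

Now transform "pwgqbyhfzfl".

flwb

Rule — keep one character in every 3, starting at position 2 (positions 2nd, 5th, 8th, ...), then swap the front and back halves of the string.
Starting from "pwgqbyhfzfl": after the first operation, "wbfl"; after the second, "flwb".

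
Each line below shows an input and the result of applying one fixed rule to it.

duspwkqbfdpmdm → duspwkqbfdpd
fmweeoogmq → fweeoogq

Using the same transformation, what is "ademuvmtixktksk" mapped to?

adeuvtixktksk

Each output is the input with this applied: remove every "m".
Applying that to "ademuvmtixktksk" gives "adeuvtixktksk".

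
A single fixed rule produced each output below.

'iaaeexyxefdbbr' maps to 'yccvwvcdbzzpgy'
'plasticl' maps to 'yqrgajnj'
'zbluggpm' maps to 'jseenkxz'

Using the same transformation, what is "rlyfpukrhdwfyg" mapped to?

wdnsipfbudwepj

The pattern: move the first 2 characters to the end (rotate left by 2), then shift every letter 2 places backward in the alphabet (wrapping around).
Starting from "rlyfpukrhdwfyg": after the first operation, "yfpukrhdwfygrl"; after the second, "wdnsipfbudwepj".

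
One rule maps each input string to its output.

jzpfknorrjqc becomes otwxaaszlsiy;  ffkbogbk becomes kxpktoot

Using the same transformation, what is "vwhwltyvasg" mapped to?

What's happening: shift every letter 9 places forward in the alphabet (wrapping around), then move the first 3 characters to the end (rotate left by 3).
"vwhwltyvasg" → "fuchejbpefq".

fuchejbpefq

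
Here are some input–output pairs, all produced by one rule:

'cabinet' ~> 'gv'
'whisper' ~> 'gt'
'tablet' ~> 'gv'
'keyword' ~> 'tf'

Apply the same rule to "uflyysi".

uk

Each output is the input with this applied: shift every letter 2 places forward in the alphabet (wrapping around), then keep only the last 2 characters.
"uflyysi" → "whnaauk" → "uk".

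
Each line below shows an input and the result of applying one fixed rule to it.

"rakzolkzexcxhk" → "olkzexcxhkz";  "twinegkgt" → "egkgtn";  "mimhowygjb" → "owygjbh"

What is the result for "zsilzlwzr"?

zlwzrl

Each output is the input with this applied: delete the first 3 characters, then move the first character to the end.
Starting from "zsilzlwzr": after the first operation, "lzlwzr"; after the second, "zlwzrl".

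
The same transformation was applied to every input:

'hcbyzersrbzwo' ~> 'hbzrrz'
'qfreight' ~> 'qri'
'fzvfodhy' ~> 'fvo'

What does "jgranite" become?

What's happening: delete the last 2 characters, then keep every other character starting from the first (positions 1st, 3rd, 5th, ...).
On "jgranite" that produces "jrn".

jrn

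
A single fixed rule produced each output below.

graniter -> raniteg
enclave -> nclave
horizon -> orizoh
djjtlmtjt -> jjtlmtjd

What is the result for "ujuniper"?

The rule is to delete the last character, then move the first character to the end.
On "ujuniper" that produces "junipeu".
(Check on "djjtlmtjt": → "djjtlmtj" → "jjtlmtjd" ✓)

junipeu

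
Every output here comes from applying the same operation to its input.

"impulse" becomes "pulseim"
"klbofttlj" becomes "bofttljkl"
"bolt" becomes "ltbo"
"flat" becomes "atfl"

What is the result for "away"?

ayaw

The transformation: move the first 2 characters to the end (rotate left by 2).
On "away" that produces "ayaw".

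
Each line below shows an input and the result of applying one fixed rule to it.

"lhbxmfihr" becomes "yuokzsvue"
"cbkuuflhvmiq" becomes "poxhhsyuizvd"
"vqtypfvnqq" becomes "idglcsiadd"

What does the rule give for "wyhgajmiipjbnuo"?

Looking at the pairs, the operation is to shift every letter 13 places forward in the alphabet (wrapping around) — i.e. ROT13.
Doing the same to "wyhgajmiipjbnuo": "jlutnwzvvcwoahb".

jlutnwzvvcwoahb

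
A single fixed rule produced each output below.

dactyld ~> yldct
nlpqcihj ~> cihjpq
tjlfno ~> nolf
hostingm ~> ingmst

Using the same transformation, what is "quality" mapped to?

The transformation: delete the first 2 characters, then move the first 2 characters to the end (rotate left by 2).
For "quality" the result is "ityal".

ityal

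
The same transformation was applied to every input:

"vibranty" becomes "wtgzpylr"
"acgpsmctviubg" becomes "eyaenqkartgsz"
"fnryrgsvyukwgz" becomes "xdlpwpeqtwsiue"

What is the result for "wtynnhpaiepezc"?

Each output is the input with this applied: shift every letter 2 places backward in the alphabet (wrapping around), then move the last character to the front.
On "wtynnhpaiepezc": the first step gives "urwllfnygcncxa", and the second then gives "aurwllfnygcncx".
(Check on "acgpsmctviubg": → "yaenqkartgsze" → "eyaenqkartgsz" ✓)

aurwllfnygcncx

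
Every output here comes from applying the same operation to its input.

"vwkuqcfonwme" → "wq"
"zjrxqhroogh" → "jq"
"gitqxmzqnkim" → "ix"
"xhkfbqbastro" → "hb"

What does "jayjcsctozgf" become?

Looking at the pairs, the operation is to keep one character in every 3, starting at position 2 (positions 2nd, 5th, 8th, ...), then delete the last 2 characters.
Working it through for "jayjcsctozgf": intermediate "actg", final "ac".

ac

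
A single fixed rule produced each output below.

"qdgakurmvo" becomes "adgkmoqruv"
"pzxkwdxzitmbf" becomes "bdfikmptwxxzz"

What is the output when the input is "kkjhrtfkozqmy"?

What's happening: sort the characters into alphabetical order.
"kkjhrtfkozqmy" → "fhjkkkmoqrtyz".

fhjkkkmoqrtyz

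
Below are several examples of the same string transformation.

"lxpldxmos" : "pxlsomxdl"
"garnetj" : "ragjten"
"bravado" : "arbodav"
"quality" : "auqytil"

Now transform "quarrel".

auqlerr

Rule — reverse the string, then move the last 3 characters to the front (rotate right by 3).
Applying both steps to "quarrel": "lerrauq", then "auqlerr".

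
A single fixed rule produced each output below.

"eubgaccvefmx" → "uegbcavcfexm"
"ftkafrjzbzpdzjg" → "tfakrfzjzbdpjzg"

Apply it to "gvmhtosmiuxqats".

The transformation: swap each adjacent pair of characters (1↔2, 3↔4, ...).
Doing the same to "gvmhtosmiuxqats": "vghmotmsuiqxtas".

vghmotmsuiqxtas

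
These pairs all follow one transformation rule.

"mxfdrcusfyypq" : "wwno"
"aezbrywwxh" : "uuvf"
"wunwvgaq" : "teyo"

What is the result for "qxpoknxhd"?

lvfb

What's happening: shift every letter 2 places backward in the alphabet (wrapping around), then keep only the last 4 characters.
For "qxpoknxhd" the result is "lvfb".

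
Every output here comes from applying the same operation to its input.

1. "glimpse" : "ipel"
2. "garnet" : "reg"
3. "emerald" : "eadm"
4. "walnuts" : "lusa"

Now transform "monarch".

nrho

The pattern: move the first 2 characters to the end (rotate left by 2), then keep every other character starting from the first (positions 1st, 3rd, 5th, ...).
Doing the same to "monarch": "nrho".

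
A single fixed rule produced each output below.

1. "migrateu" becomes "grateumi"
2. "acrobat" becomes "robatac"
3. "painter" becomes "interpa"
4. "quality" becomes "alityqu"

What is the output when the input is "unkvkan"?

kvkanun

What's happening: move the first 2 characters to the end (rotate left by 2).
So "unkvkan" becomes "kvkanun".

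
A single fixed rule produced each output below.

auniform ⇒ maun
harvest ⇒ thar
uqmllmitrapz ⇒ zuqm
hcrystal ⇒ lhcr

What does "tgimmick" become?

The rule is to move the last character to the front, then keep only the first 4 characters.
On "tgimmick": the first step gives "ktgimmic", and the second then gives "ktgi".
(Check on "hcrystal": → "lhcrysta" → "lhcr" ✓)

ktgi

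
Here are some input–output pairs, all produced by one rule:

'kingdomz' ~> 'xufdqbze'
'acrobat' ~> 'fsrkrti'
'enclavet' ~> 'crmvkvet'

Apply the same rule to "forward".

nriuwfi

Rule — shift every letter 9 places backward in the alphabet (wrapping around), then move the first 3 characters to the end (rotate left by 3).
For "forward", step one produces "wfinriu"; step two turns that into "nriuwfi".
(Check on "acrobat": → "rtifsrk" → "fsrkrti" ✓)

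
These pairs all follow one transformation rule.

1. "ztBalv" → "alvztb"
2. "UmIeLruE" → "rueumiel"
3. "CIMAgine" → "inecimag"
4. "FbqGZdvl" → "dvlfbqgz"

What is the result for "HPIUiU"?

The rule is to move the last 3 characters to the front (rotate right by 3), then convert every letter to lowercase.
Working it through for "HPIUiU": intermediate "UiUHPI", final "uiuhpi".

uiuhpi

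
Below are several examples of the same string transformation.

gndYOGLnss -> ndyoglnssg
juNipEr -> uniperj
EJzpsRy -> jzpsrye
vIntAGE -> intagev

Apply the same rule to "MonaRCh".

onarchm

Looking at the pairs, the operation is to move the first character to the end, then convert every letter to lowercase.
For "MonaRCh", step one produces "onaRChM"; step two turns that into "onarchm".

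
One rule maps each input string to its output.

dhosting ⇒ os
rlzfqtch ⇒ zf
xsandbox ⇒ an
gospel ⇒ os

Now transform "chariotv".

The transformation: swap the front and back halves of the string, then keep only the last 2 characters.
On "chariotv": the first step gives "iotvchar", and the second then gives "ar".
(Check on "xsandbox": → "dboxxsan" → "an" ✓)

ar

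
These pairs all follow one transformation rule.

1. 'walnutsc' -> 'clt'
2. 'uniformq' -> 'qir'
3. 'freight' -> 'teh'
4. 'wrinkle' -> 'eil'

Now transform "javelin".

nvi

Looking at the pairs, the operation is to move the last character to the front, then keep one character in every 3, starting at position 1 (positions 1st, 4th, 7th, ...).
Working it through for "javelin": intermediate "njaveli", final "nvi".
(Check on "uniformq": → "quniform" → "qir" ✓)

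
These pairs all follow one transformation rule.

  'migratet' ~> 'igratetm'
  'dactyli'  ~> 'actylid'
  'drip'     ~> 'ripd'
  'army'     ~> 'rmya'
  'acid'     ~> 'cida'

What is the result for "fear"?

Rule — move the first character to the end.
So "fear" becomes "earf".

earf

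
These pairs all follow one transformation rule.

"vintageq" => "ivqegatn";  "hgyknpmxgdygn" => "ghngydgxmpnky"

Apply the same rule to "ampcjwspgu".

maugpswjcp

The transformation: move the first 2 characters to the end (rotate left by 2), then reverse the string.
Working it through for "ampcjwspgu": intermediate "pcjwspguam", final "maugpswjcp".
(Check on "vintageq": → "ntageqvi" → "ivqegatn" ✓)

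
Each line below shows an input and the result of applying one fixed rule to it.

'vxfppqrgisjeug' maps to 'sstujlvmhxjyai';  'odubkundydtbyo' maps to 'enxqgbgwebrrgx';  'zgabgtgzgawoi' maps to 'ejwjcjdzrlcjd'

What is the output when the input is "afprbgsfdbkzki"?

The transformation: shift every letter 3 places forward in the alphabet (wrapping around), then move the first 3 characters to the end (rotate left by 3).
Working it through for "afprbgsfdbkzki": intermediate "disuejvigencnl", final "uejvigencnldis".

uejvigencnldis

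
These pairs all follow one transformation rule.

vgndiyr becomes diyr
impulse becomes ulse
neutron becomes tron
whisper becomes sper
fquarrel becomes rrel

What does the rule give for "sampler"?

Each output is the input with this applied: keep only the last 4 characters.
Doing the same to "sampler": "pler".

pler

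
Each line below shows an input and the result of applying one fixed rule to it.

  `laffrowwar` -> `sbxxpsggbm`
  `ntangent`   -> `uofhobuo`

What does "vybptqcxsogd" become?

ehptydruqczw

The transformation: reverse the string, then shift every letter 1 place forward in the alphabet (wrapping around).
For "vybptqcxsogd" the result is "ehptydruqczw".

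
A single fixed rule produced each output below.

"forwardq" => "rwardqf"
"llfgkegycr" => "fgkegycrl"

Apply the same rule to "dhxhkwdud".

Each output is the input with this applied: move the first 2 characters to the end (rotate left by 2), then delete the last character.
Working it through for "dhxhkwdud": intermediate "xhkwduddh", final "xhkwdudd".
(Check on "forwardq": → "rwardqfo" → "rwardqf" ✓)

xhkwdudd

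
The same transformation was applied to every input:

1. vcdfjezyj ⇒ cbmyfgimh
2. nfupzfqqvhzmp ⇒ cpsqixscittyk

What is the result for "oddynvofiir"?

Each output is the input with this applied: shift every letter 3 places forward in the alphabet (wrapping around), then move the last 3 characters to the front (rotate right by 3).
"oddynvofiir" → "rggbqyrillu" → "llurggbqyri".

llurggbqyri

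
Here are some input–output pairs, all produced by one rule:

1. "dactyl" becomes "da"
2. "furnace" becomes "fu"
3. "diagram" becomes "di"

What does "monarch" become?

mo

The transformation: keep only the first 2 characters.
So "monarch" becomes "mo".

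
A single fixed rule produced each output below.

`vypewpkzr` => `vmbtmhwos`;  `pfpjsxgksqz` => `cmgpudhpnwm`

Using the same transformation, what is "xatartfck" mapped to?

xqxoqczhu

The pattern: shift every letter 3 places backward in the alphabet (wrapping around), then move the first character to the end.
On "xatartfck": the first step gives "uxqxoqczh", and the second then gives "xqxoqczhu".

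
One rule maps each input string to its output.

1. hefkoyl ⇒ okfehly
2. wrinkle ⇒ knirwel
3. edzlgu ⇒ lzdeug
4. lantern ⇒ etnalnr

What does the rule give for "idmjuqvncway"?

The transformation: move the last 2 characters to the front (rotate right by 2), then reverse the string.
"idmjuqvncway" → "ayidmjuqvncw" → "wcnvqujmdiya".

wcnvqujmdiya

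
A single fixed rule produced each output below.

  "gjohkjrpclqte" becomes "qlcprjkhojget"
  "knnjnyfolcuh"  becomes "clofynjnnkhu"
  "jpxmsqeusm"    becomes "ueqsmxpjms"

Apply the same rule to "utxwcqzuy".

zqcwxtuyu

Each output is the input with this applied: move the last 2 characters to the front (rotate right by 2), then reverse the string.
"utxwcqzuy" → "uyutxwcqz" → "zqcwxtuyu".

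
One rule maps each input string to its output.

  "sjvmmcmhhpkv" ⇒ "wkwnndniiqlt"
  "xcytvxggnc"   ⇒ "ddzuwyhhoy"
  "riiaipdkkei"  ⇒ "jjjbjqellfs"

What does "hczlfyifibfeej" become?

The rule is to shift every letter 1 place forward in the alphabet (wrapping around), then swap the first and last characters.
"hczlfyifibfeej" → "kdamgzjgjcgffi".
(Check on "sjvmmcmhhpkv": → "tkwnndniiqlw" → "wkwnndniiqlt" ✓)

kdamgzjgjcgffi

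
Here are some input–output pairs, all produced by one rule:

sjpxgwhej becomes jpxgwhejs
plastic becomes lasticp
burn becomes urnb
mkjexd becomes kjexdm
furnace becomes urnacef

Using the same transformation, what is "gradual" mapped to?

Rule — move the first character to the end.
"gradual" → "radualg".

radualg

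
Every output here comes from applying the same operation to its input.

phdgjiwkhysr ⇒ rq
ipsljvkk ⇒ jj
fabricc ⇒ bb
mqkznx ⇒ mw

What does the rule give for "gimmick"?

bj

Rule — shift every letter 1 place backward in the alphabet (wrapping around), then keep only the last 2 characters.
On "gimmick" that produces "bj".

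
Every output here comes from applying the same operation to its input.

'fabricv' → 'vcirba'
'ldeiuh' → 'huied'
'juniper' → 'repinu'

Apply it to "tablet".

telba

The transformation: reverse the string, then delete the last character.
"tablet" → "telbat" → "telba".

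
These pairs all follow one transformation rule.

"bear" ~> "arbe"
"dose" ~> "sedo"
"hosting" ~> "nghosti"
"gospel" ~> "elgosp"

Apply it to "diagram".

Each output is the input with this applied: move the last 2 characters to the front (rotate right by 2).
On "diagram" that produces "amdiagr".

amdiagr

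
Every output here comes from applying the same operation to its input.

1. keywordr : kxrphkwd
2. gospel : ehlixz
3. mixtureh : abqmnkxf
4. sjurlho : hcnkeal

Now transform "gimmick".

In each case the input is transformed by: shift every letter 7 places backward in the alphabet (wrapping around), then swap the first and last characters.
"gimmick" → "zbffbvd" → "dbffbvz".
(Check on "mixtureh": → "fbqmnkxa" → "abqmnkxf" ✓)

dbffbvz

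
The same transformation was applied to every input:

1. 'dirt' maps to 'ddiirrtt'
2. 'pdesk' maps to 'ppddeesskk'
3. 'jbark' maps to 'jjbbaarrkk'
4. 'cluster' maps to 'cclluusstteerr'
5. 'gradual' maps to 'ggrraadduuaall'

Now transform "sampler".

ssaammpplleerr

Each output is the input with this applied: double every character.
So "sampler" becomes "ssaammpplleerr".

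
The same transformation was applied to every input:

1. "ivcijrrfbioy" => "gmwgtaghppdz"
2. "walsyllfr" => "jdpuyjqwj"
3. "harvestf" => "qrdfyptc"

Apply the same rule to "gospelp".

cjnemqn

What's happening: shift every letter 2 places backward in the alphabet (wrapping around), then move the last 3 characters to the front (rotate right by 3).
"gospelp" → "cjnemqn".
(Check on "harvestf": → "fyptcqrd" → "qrdfyptc" ✓)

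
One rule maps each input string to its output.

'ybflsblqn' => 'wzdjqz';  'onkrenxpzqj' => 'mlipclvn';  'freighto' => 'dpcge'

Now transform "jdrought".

hbpms

The transformation: shift every letter 2 places backward in the alphabet (wrapping around), then delete the last 3 characters.
Applying that to "jdrought" gives "hbpms".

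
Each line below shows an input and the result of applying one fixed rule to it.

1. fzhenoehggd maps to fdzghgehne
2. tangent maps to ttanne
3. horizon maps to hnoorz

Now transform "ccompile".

cecloim

Looking at the pairs, the operation is to take characters alternately from the front and the back (1st, last, 2nd, 2nd-last, ...), then delete the last character.
On "ccompile": the first step gives "cecloimp", and the second then gives "cecloim".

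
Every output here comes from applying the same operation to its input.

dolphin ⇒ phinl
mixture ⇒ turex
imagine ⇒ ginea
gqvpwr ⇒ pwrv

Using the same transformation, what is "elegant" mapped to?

gante

In each case the input is transformed by: delete the first 2 characters, then move the first character to the end.
On "elegant": the first step gives "egant", and the second then gives "gante".
(Check on "imagine": → "agine" → "ginea" ✓)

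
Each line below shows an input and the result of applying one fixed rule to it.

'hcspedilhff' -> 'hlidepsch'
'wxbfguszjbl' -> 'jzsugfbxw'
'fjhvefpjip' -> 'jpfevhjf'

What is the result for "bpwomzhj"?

zmowpb

What's happening: delete the last 2 characters, then reverse the string.
Applying that to "bpwomzhj" gives "zmowpb".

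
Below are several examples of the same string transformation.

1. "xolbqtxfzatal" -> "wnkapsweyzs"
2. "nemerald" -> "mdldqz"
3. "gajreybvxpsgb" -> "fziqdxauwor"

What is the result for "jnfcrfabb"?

Looking at the pairs, the operation is to delete the last 2 characters, then shift every letter 1 place backward in the alphabet (wrapping around).
Starting from "jnfcrfabb": after the first operation, "jnfcrfa"; after the second, "imebqez".
(Check on "gajreybvxpsgb": → "gajreybvxps" → "fziqdxauwor" ✓)

imebqez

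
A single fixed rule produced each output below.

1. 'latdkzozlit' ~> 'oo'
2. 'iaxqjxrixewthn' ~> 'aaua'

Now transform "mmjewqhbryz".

eu

The transformation: shift every letter 3 places forward in the alphabet (wrapping around), then keep only the vowels.
For "mmjewqhbryz", step one produces "ppmhztkeubc"; step two turns that into "eu".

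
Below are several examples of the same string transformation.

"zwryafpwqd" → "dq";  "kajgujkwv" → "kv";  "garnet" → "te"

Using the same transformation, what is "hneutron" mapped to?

Looking at the pairs, the operation is to swap each adjacent pair of characters (1↔2, 3↔4, ...), then keep only the last 2 characters.
Starting from "hneutron": after the first operation, "nhuertno"; after the second, "no".

no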